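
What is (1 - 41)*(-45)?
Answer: 1800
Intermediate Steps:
(1 - 41)*(-45) = -40*(-45) = 1800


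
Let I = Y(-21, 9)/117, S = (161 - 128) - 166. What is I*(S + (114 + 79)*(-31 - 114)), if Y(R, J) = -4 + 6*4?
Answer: -562360/117 ≈ -4806.5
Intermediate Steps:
S = -133 (S = 33 - 166 = -133)
Y(R, J) = 20 (Y(R, J) = -4 + 24 = 20)
I = 20/117 ≈ 0.17094
I*(S + (114 + 79)*(-31 - 114)) = 20*(-133 + (114 + 79)*(-31 - 114))/117 = 20*(-133 + 193*(-145))/117 = 20*(-133 - 27985)/117 = (20/117)*(-28118) = -562360/117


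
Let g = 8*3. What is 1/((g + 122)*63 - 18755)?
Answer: -1/9557 ≈ -0.00010464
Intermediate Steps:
g = 24
1/((g + 122)*63 - 18755) = 1/((24 + 122)*63 - 18755) = 1/(146*63 - 18755) = 1/(9198 - 18755) = 1/(-9557) = -1/9557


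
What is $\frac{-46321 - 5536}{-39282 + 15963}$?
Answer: $\frac{51857}{23319} \approx 2.2238$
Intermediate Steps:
$\frac{-46321 - 5536}{-39282 + 15963} = \frac{-46321 - 5536}{-23319} = \left(-51857\right) \left(- \frac{1}{23319}\right) = \frac{51857}{23319}$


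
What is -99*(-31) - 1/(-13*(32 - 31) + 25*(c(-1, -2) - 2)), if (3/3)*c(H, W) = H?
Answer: 270073/88 ≈ 3069.0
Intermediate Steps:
c(H, W) = H
-99*(-31) - 1/(-13*(32 - 31) + 25*(c(-1, -2) - 2)) = -99*(-31) - 1/(-13*(32 - 31) + 25*(-1 - 2)) = 3069 - 1/(-13*1 + 25*(-3)) = 3069 - 1/(-13 - 75) = 3069 - 1/(-88) = 3069 - 1*(-1/88) = 3069 + 1/88 = 270073/88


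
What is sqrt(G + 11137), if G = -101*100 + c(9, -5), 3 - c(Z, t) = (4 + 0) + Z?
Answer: sqrt(1027) ≈ 32.047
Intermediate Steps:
c(Z, t) = -1 - Z (c(Z, t) = 3 - ((4 + 0) + Z) = 3 - (4 + Z) = 3 + (-4 - Z) = -1 - Z)
G = -10110 (G = -101*100 + (-1 - 1*9) = -10100 + (-1 - 9) = -10100 - 10 = -10110)
sqrt(G + 11137) = sqrt(-10110 + 11137) = sqrt(1027)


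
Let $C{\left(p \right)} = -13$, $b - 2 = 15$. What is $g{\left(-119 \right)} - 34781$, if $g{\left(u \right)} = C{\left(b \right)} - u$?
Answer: $-34675$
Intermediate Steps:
$b = 17$ ($b = 2 + 15 = 17$)
$g{\left(u \right)} = -13 - u$
$g{\left(-119 \right)} - 34781 = \left(-13 - -119\right) - 34781 = \left(-13 + 119\right) - 34781 = 106 - 34781 = -34675$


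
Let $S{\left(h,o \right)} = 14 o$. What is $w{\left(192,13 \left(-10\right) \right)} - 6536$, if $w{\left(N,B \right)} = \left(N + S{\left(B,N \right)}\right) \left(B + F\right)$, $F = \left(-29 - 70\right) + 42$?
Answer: $-545096$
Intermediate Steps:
$F = -57$ ($F = -99 + 42 = -57$)
$w{\left(N,B \right)} = 15 N \left(-57 + B\right)$ ($w{\left(N,B \right)} = \left(N + 14 N\right) \left(B - 57\right) = 15 N \left(-57 + B\right)$)
$w{\left(192,13 \left(-10\right) \right)} - 6536 = 15 \cdot 192 \left(-57 + 13 \left(-10\right)\right) - 6536 = 15 \cdot 192 \left(-57 - 130\right) - 6536 = 15 \cdot 192 \left(-187\right) - 6536 = -538560 - 6536 = -545096$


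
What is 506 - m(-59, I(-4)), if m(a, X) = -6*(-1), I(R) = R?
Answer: 500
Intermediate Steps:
m(a, X) = 6
506 - m(-59, I(-4)) = 506 - 1*6 = 506 - 6 = 500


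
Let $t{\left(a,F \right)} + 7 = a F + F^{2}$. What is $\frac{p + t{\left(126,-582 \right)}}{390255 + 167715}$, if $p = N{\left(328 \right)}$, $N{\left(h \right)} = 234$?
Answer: $\frac{265619}{557970} \approx 0.47605$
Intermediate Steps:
$p = 234$
$t{\left(a,F \right)} = -7 + F^{2} + F a$ ($t{\left(a,F \right)} = -7 + \left(a F + F^{2}\right) = -7 + \left(F a + F^{2}\right) = -7 + \left(F^{2} + F a\right) = -7 + F^{2} + F a$)
$\frac{p + t{\left(126,-582 \right)}}{390255 + 167715} = \frac{234 - \left(73339 - 338724\right)}{390255 + 167715} = \frac{234 - -265385}{557970} = \left(234 + 265385\right) \frac{1}{557970} = 265619 \cdot \frac{1}{557970} = \frac{265619}{557970}$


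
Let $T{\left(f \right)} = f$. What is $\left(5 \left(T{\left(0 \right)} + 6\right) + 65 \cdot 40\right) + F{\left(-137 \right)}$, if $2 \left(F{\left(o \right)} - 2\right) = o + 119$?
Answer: $2623$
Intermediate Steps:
$F{\left(o \right)} = \frac{123}{2} + \frac{o}{2}$ ($F{\left(o \right)} = 2 + \frac{o + 119}{2} = 2 + \frac{119 + o}{2} = 2 + \left(\frac{119}{2} + \frac{o}{2}\right) = \frac{123}{2} + \frac{o}{2}$)
$\left(5 \left(T{\left(0 \right)} + 6\right) + 65 \cdot 40\right) + F{\left(-137 \right)} = \left(5 \left(0 + 6\right) + 65 \cdot 40\right) + \left(\frac{123}{2} + \frac{1}{2} \left(-137\right)\right) = \left(5 \cdot 6 + 2600\right) + \left(\frac{123}{2} - \frac{137}{2}\right) = \left(30 + 2600\right) - 7 = 2630 - 7 = 2623$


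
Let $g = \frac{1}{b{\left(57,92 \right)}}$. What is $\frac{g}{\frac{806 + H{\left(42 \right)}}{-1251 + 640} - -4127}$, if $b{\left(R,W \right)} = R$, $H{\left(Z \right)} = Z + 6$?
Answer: $\frac{611}{143682351} \approx 4.2524 \cdot 10^{-6}$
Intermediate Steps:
$H{\left(Z \right)} = 6 + Z$
$g = \frac{1}{57} \approx 0.017544$
$\frac{g}{\frac{806 + H{\left(42 \right)}}{-1251 + 640} - -4127} = \frac{1}{57 \left(\frac{806 + \left(6 + 42\right)}{-1251 + 640} - -4127\right)} = \frac{1}{57 \left(\frac{806 + 48}{-611} + 4127\right)} = \frac{1}{57 \left(854 \left(- \frac{1}{611}\right) + 4127\right)} = \frac{1}{57 \left(- \frac{854}{611} + 4127\right)} = \frac{1}{57 \cdot \frac{2520743}{611}} = \frac{1}{57} \cdot \frac{611}{2520743} = \frac{611}{143682351}$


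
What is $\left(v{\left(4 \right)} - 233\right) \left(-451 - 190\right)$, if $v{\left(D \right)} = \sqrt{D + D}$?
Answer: $149353 - 1282 \sqrt{2} \approx 1.4754 \cdot 10^{5}$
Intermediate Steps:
$v{\left(D \right)} = \sqrt{2} \sqrt{D}$ ($v{\left(D \right)} = \sqrt{2 D} = \sqrt{2} \sqrt{D}$)
$\left(v{\left(4 \right)} - 233\right) \left(-451 - 190\right) = \left(\sqrt{2} \sqrt{4} - 233\right) \left(-451 - 190\right) = \left(\sqrt{2} \cdot 2 - 233\right) \left(-641\right) = \left(2 \sqrt{2} - 233\right) \left(-641\right) = \left(-233 + 2 \sqrt{2}\right) \left(-641\right) = 149353 - 1282 \sqrt{2}$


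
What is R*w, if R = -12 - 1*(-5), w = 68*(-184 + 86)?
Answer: 46648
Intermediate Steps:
w = -6664 (w = 68*(-98) = -6664)
R = -7 (R = -12 + 5 = -7)
R*w = -7*(-6664) = 46648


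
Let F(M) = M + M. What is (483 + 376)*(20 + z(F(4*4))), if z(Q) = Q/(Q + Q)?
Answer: 35219/2 ≈ 17610.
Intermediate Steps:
F(M) = 2*M
z(Q) = ½ (z(Q) = Q/((2*Q)) = (1/(2*Q))*Q = ½)
(483 + 376)*(20 + z(F(4*4))) = (483 + 376)*(20 + ½) = 859*(41/2) = 35219/2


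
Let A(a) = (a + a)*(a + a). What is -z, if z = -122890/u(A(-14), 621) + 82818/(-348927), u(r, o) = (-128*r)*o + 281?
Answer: 15944542808/67740004057 ≈ 0.23538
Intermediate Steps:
A(a) = 4*a**2 (A(a) = (2*a)*(2*a) = 4*a**2)
u(r, o) = 281 - 128*o*r (u(r, o) = -128*o*r + 281 = 281 - 128*o*r)
z = -15944542808/67740004057 (z = -122890/(281 - 128*621*4*(-14)**2) + 82818/(-348927) = -122890/(281 - 128*621*4*196) + 82818*(-1/348927) = -122890/(281 - 128*621*784) - 258/1087 = -122890/(281 - 62318592) - 258/1087 = -122890/(-62318311) - 258/1087 = -122890*(-1/62318311) - 258/1087 = 122890/62318311 - 258/1087 = -15944542808/67740004057 ≈ -0.23538)
-z = -1*(-15944542808/67740004057) = 15944542808/67740004057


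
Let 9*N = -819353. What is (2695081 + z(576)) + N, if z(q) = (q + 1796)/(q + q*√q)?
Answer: 1041616777/400 ≈ 2.6040e+6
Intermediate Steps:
N = -819353/9 (N = (⅑)*(-819353) = -819353/9 ≈ -91039.)
z(q) = (1796 + q)/(q + q^(3/2))
(2695081 + z(576)) + N = (2695081 + (1796 + 576)/(576 + 576^(3/2))) - 819353/9 = (2695081 + 2372/(576 + 13824)) - 819353/9 = (2695081 + 2372/14400) - 819353/9 = (2695081 + (1/14400)*2372) - 819353/9 = (2695081 + 593/3600) - 819353/9 = 9702292193/3600 - 819353/9 = 1041616777/400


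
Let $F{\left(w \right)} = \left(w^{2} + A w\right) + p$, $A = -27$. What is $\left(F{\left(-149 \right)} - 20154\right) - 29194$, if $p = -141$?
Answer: $-23265$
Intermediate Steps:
$F{\left(w \right)} = -141 + w^{2} - 27 w$ ($F{\left(w \right)} = \left(w^{2} - 27 w\right) - 141 = -141 + w^{2} - 27 w$)
$\left(F{\left(-149 \right)} - 20154\right) - 29194 = \left(\left(-141 + \left(-149\right)^{2} - -4023\right) - 20154\right) - 29194 = \left(\left(-141 + 22201 + 4023\right) - 20154\right) - 29194 = \left(26083 - 20154\right) - 29194 = 5929 - 29194 = -23265$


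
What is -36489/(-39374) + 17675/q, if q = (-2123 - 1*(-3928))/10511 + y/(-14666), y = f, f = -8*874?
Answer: 53642553929337119/1968011781854 ≈ 27257.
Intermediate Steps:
f = -6992
y = -6992
q = 49982521/77077163 (q = (-2123 - 1*(-3928))/10511 - 6992/(-14666) = (-2123 + 3928)*(1/10511) - 6992*(-1/14666) = 1805*(1/10511) + 3496/7333 = 1805/10511 + 3496/7333 = 49982521/77077163 ≈ 0.64847)
-36489/(-39374) + 17675/q = -36489/(-39374) + 17675/(49982521/77077163) = -36489*(-1/39374) + 17675*(77077163/49982521) = 36489/39374 + 1362338856025/49982521 = 53642553929337119/1968011781854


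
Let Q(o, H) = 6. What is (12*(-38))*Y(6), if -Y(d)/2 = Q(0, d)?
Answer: 5472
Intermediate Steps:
Y(d) = -12 (Y(d) = -2*6 = -12)
(12*(-38))*Y(6) = (12*(-38))*(-12) = -456*(-12) = 5472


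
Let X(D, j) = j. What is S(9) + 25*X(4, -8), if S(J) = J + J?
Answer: -182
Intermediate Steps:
S(J) = 2*J
S(9) + 25*X(4, -8) = 2*9 + 25*(-8) = 18 - 200 = -182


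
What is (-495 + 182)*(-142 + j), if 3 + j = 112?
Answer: 10329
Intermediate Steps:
j = 109 (j = -3 + 112 = 109)
(-495 + 182)*(-142 + j) = (-495 + 182)*(-142 + 109) = -313*(-33) = 10329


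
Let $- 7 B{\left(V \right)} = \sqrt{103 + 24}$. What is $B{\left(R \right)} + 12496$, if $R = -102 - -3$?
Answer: $12496 - \frac{\sqrt{127}}{7} \approx 12494.0$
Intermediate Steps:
$R = -99$ ($R = -102 + 3 = -99$)
$B{\left(V \right)} = - \frac{\sqrt{127}}{7}$ ($B{\left(V \right)} = - \frac{\sqrt{103 + 24}}{7} = - \frac{\sqrt{127}}{7}$)
$B{\left(R \right)} + 12496 = - \frac{\sqrt{127}}{7} + 12496 = 12496 - \frac{\sqrt{127}}{7}$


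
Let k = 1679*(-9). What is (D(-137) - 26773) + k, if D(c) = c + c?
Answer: -42158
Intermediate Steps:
D(c) = 2*c
k = -15111
(D(-137) - 26773) + k = (2*(-137) - 26773) - 15111 = (-274 - 26773) - 15111 = -27047 - 15111 = -42158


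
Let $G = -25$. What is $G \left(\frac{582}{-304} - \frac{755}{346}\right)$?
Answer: $\frac{2693075}{26296} \approx 102.41$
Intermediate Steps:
$G \left(\frac{582}{-304} - \frac{755}{346}\right) = - 25 \left(\frac{582}{-304} - \frac{755}{346}\right) = - 25 \left(582 \left(- \frac{1}{304}\right) - \frac{755}{346}\right) = - 25 \left(- \frac{291}{152} - \frac{755}{346}\right) = \left(-25\right) \left(- \frac{107723}{26296}\right) = \frac{2693075}{26296}$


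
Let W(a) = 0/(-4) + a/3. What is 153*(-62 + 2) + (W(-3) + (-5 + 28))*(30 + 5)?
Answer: -8410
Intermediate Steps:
W(a) = a/3 (W(a) = 0*(-1/4) + a*(1/3) = 0 + a/3 = a/3)
153*(-62 + 2) + (W(-3) + (-5 + 28))*(30 + 5) = 153*(-62 + 2) + ((1/3)*(-3) + (-5 + 28))*(30 + 5) = 153*(-60) + (-1 + 23)*35 = -9180 + 22*35 = -9180 + 770 = -8410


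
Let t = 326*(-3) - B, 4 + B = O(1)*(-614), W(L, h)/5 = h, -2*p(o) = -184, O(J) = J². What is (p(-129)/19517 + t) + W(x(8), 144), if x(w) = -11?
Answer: 7026212/19517 ≈ 360.00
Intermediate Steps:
p(o) = 92 (p(o) = -½*(-184) = 92)
W(L, h) = 5*h
B = -618 (B = -4 + 1²*(-614) = -4 + 1*(-614) = -4 - 614 = -618)
t = -360 (t = 326*(-3) - 1*(-618) = -978 + 618 = -360)
(p(-129)/19517 + t) + W(x(8), 144) = (92/19517 - 360) + 5*144 = (92*(1/19517) - 360) + 720 = (92/19517 - 360) + 720 = -7026028/19517 + 720 = 7026212/19517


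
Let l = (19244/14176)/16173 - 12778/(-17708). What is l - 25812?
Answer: -6549427447904507/253742854824 ≈ -25811.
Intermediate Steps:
l = 183120812581/253742854824 (l = (19244*(1/14176))*(1/16173) - 12778*(-1/17708) = (4811/3544)*(1/16173) + 6389/8854 = 4811/57317112 + 6389/8854 = 183120812581/253742854824 ≈ 0.72168)
l - 25812 = 183120812581/253742854824 - 25812 = -6549427447904507/253742854824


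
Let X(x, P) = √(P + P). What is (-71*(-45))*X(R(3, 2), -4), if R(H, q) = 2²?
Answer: 6390*I*√2 ≈ 9036.8*I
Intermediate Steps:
R(H, q) = 4
X(x, P) = √2*√P (X(x, P) = √(2*P) = √2*√P)
(-71*(-45))*X(R(3, 2), -4) = (-71*(-45))*(√2*√(-4)) = 3195*(√2*(2*I)) = 3195*(2*I*√2) = 6390*I*√2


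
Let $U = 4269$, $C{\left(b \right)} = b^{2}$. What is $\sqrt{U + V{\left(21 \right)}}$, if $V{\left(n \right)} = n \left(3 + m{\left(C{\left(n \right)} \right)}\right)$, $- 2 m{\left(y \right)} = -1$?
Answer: $\frac{3 \sqrt{1930}}{2} \approx 65.898$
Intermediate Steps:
$m{\left(y \right)} = \frac{1}{2}$ ($m{\left(y \right)} = \left(- \frac{1}{2}\right) \left(-1\right) = \frac{1}{2}$)
$V{\left(n \right)} = \frac{7 n}{2}$ ($V{\left(n \right)} = n \left(3 + \frac{1}{2}\right) = n \frac{7}{2} = \frac{7 n}{2}$)
$\sqrt{U + V{\left(21 \right)}} = \sqrt{4269 + \frac{7}{2} \cdot 21} = \sqrt{4269 + \frac{147}{2}} = \sqrt{\frac{8685}{2}} = \frac{3 \sqrt{1930}}{2}$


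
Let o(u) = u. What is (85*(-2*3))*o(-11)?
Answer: 5610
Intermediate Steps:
(85*(-2*3))*o(-11) = (85*(-2*3))*(-11) = (85*(-6))*(-11) = -510*(-11) = 5610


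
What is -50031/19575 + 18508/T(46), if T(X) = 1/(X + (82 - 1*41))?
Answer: 1167390247/725 ≈ 1.6102e+6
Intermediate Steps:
T(X) = 1/(41 + X) (T(X) = 1/(X + (82 - 41)) = 1/(X + 41) = 1/(41 + X))
-50031/19575 + 18508/T(46) = -50031/19575 + 18508/(1/(41 + 46)) = -50031*1/19575 + 18508/(1/87) = -1853/725 + 18508/(1/87) = -1853/725 + 18508*87 = -1853/725 + 1610196 = 1167390247/725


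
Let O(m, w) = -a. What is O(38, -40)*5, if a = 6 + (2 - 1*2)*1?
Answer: -30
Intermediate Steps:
a = 6 (a = 6 + (2 - 2)*1 = 6 + 0*1 = 6 + 0 = 6)
O(m, w) = -6 (O(m, w) = -1*6 = -6)
O(38, -40)*5 = -6*5 = -30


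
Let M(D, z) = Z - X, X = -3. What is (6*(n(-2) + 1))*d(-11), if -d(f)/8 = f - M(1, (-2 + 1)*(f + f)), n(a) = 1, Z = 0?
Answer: 1344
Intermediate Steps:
M(D, z) = 3 (M(D, z) = 0 - 1*(-3) = 0 + 3 = 3)
d(f) = 24 - 8*f (d(f) = -8*(f - 1*3) = -8*(f - 3) = -8*(-3 + f) = 24 - 8*f)
(6*(n(-2) + 1))*d(-11) = (6*(1 + 1))*(24 - 8*(-11)) = (6*2)*(24 + 88) = 12*112 = 1344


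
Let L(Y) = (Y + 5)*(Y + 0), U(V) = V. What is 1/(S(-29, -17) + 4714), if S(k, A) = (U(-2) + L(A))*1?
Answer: 1/4916 ≈ 0.00020342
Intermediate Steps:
L(Y) = Y*(5 + Y) (L(Y) = (5 + Y)*Y = Y*(5 + Y))
S(k, A) = -2 + A*(5 + A) (S(k, A) = (-2 + A*(5 + A))*1 = -2 + A*(5 + A))
1/(S(-29, -17) + 4714) = 1/((-2 - 17*(5 - 17)) + 4714) = 1/((-2 - 17*(-12)) + 4714) = 1/((-2 + 204) + 4714) = 1/(202 + 4714) = 1/4916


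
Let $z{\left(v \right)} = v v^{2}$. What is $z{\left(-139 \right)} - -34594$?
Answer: $-2651025$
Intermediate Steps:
$z{\left(v \right)} = v^{3}$
$z{\left(-139 \right)} - -34594 = \left(-139\right)^{3} - -34594 = -2685619 + 34594 = -2651025$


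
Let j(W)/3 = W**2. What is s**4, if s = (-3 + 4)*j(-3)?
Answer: 531441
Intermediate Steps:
j(W) = 3*W**2
s = 27 (s = (-3 + 4)*(3*(-3)**2) = 1*(3*9) = 1*27 = 27)
s**4 = 27**4 = 531441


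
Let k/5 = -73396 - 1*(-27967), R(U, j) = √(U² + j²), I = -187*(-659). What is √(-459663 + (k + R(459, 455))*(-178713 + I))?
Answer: √(12601544937 - 55480*√417706) ≈ 1.1210e+5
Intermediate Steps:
I = 123233
k = -227145 (k = 5*(-73396 - 1*(-27967)) = 5*(-73396 + 27967) = 5*(-45429) = -227145)
√(-459663 + (k + R(459, 455))*(-178713 + I)) = √(-459663 + (-227145 + √(459² + 455²))*(-178713 + 123233)) = √(-459663 + (-227145 + √(210681 + 207025))*(-55480)) = √(-459663 + (-227145 + √417706)*(-55480)) = √(-459663 + (12602004600 - 55480*√417706)) = √(12601544937 - 55480*√417706)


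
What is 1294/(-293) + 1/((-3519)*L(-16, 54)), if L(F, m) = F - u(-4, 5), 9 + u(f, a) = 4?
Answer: -50089153/11341737 ≈ -4.4164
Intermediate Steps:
u(f, a) = -5 (u(f, a) = -9 + 4 = -5)
L(F, m) = 5 + F (L(F, m) = F - 1*(-5) = F + 5 = 5 + F)
1294/(-293) + 1/((-3519)*L(-16, 54)) = 1294/(-293) + 1/((-3519)*(5 - 16)) = 1294*(-1/293) - 1/3519/(-11) = -1294/293 - 1/3519*(-1/11) = -1294/293 + 1/38709 = -50089153/11341737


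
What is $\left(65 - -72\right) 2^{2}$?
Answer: $548$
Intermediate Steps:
$\left(65 - -72\right) 2^{2} = \left(65 + 72\right) 4 = 137 \cdot 4 = 548$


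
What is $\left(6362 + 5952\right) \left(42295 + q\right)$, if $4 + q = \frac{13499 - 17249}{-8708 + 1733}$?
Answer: $\frac{48432353482}{93} \approx 5.2078 \cdot 10^{8}$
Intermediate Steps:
$q = - \frac{322}{93}$ ($q = -4 + \frac{13499 - 17249}{-8708 + 1733} = -4 - \frac{3750}{-6975} = -4 - - \frac{50}{93} = -4 + \frac{50}{93} = - \frac{322}{93} \approx -3.4624$)
$\left(6362 + 5952\right) \left(42295 + q\right) = \left(6362 + 5952\right) \left(42295 - \frac{322}{93}\right) = 12314 \cdot \frac{3933113}{93} = \frac{48432353482}{93}$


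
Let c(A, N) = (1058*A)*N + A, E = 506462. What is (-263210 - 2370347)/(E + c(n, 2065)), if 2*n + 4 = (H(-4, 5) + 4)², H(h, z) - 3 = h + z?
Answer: -2633557/66049592 ≈ -0.039872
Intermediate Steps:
H(h, z) = 3 + h + z (H(h, z) = 3 + (h + z) = 3 + h + z)
n = 30 (n = -2 + ((3 - 4 + 5) + 4)²/2 = -2 + (4 + 4)²/2 = -2 + (½)*8² = -2 + (½)*64 = -2 + 32 = 30)
c(A, N) = A + 1058*A*N (c(A, N) = 1058*A*N + A = A + 1058*A*N)
(-263210 - 2370347)/(E + c(n, 2065)) = (-263210 - 2370347)/(506462 + 30*(1 + 1058*2065)) = -2633557/(506462 + 30*(1 + 2184770)) = -2633557/(506462 + 30*2184771) = -2633557/(506462 + 65543130) = -2633557/66049592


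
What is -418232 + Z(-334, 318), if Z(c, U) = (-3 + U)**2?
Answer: -319007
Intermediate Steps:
-418232 + Z(-334, 318) = -418232 + (-3 + 318)**2 = -418232 + 315**2 = -418232 + 99225 = -319007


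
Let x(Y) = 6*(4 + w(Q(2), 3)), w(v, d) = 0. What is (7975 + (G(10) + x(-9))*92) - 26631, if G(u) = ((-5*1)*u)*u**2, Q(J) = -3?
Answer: -476448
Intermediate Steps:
G(u) = -5*u**3 (G(u) = (-5*u)*u**2 = -5*u**3)
x(Y) = 24 (x(Y) = 6*(4 + 0) = 6*4 = 24)
(7975 + (G(10) + x(-9))*92) - 26631 = (7975 + (-5*10**3 + 24)*92) - 26631 = (7975 + (-5*1000 + 24)*92) - 26631 = (7975 + (-5000 + 24)*92) - 26631 = (7975 - 4976*92) - 26631 = (7975 - 457792) - 26631 = -449817 - 26631 = -476448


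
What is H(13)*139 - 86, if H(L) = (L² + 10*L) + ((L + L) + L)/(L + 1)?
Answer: 586071/14 ≈ 41862.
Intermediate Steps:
H(L) = L² + 10*L + 3*L/(1 + L) (H(L) = (L² + 10*L) + (2*L + L)/(1 + L) = (L² + 10*L) + (3*L)/(1 + L) = (L² + 10*L) + 3*L/(1 + L) = L² + 10*L + 3*L/(1 + L))
H(13)*139 - 86 = (13*(13 + 13² + 11*13)/(1 + 13))*139 - 86 = (13*(13 + 169 + 143)/14)*139 - 86 = (13*(1/14)*325)*139 - 86 = (4225/14)*139 - 86 = 587275/14 - 86 = 586071/14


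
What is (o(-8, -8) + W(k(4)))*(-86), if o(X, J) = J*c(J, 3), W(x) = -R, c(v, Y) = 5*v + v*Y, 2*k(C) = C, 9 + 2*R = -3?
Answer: -44548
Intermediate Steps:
R = -6 (R = -9/2 + (½)*(-3) = -9/2 - 3/2 = -6)
k(C) = C/2
c(v, Y) = 5*v + Y*v
W(x) = 6 (W(x) = -1*(-6) = 6)
o(X, J) = 8*J² (o(X, J) = J*(J*(5 + 3)) = J*(J*8) = J*(8*J) = 8*J²)
(o(-8, -8) + W(k(4)))*(-86) = (8*(-8)² + 6)*(-86) = (8*64 + 6)*(-86) = (512 + 6)*(-86) = 518*(-86) = -44548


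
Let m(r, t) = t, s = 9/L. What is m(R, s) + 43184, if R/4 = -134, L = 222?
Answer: 3195619/74 ≈ 43184.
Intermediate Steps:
s = 3/74 (s = 9/222 = 9*(1/222) = 3/74 ≈ 0.040541)
R = -536 (R = 4*(-134) = -536)
m(R, s) + 43184 = 3/74 + 43184 = 3195619/74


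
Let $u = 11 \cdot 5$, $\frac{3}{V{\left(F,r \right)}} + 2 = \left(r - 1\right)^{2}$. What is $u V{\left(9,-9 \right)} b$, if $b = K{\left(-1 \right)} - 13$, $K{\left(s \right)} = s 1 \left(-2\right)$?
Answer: $- \frac{1815}{98} \approx -18.52$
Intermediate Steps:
$K{\left(s \right)} = - 2 s$ ($K{\left(s \right)} = s \left(-2\right) = - 2 s$)
$V{\left(F,r \right)} = \frac{3}{-2 + \left(-1 + r\right)^{2}}$ ($V{\left(F,r \right)} = \frac{3}{-2 + \left(r - 1\right)^{2}} = \frac{3}{-2 + \left(-1 + r\right)^{2}}$)
$u = 55$
$b = -11$ ($b = \left(-2\right) \left(-1\right) - 13 = 2 - 13 = -11$)
$u V{\left(9,-9 \right)} b = 55 \frac{3}{-2 + \left(-1 - 9\right)^{2}} \left(-11\right) = 55 \frac{3}{-2 + \left(-10\right)^{2}} \left(-11\right) = 55 \frac{3}{-2 + 100} \left(-11\right) = 55 \cdot \frac{3}{98} \left(-11\right) = \frac{165}{98} \left(-11\right) = - \frac{1815}{98}$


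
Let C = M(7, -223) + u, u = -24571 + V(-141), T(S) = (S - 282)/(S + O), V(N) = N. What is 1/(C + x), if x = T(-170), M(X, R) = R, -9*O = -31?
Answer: -1499/37373497 ≈ -4.0109e-5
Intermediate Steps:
O = 31/9 (O = -⅑*(-31) = 31/9 ≈ 3.4444)
T(S) = (-282 + S)/(31/9 + S) (T(S) = (S - 282)/(S + 31/9) = (-282 + S)/(31/9 + S))
x = 4068/1499 (x = 9*(-282 - 170)/(31 + 9*(-170)) = 9*(-452)/(31 - 1530) = 9*(-452)/(-1499) = 9*(-1/1499)*(-452) = 4068/1499 ≈ 2.7138)
u = -24712 (u = -24571 - 141 = -24712)
C = -24935 (C = -223 - 24712 = -24935)
1/(C + x) = 1/(-24935 + 4068/1499) = 1/(-37373497/1499) = -1499/37373497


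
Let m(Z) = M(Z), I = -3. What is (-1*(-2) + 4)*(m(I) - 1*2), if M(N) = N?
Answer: -30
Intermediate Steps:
m(Z) = Z
(-1*(-2) + 4)*(m(I) - 1*2) = (-1*(-2) + 4)*(-3 - 1*2) = (2 + 4)*(-3 - 2) = 6*(-5) = -30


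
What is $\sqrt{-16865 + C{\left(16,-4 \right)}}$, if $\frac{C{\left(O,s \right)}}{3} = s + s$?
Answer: $i \sqrt{16889} \approx 129.96 i$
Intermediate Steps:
$C{\left(O,s \right)} = 6 s$ ($C{\left(O,s \right)} = 3 \left(s + s\right) = 3 \cdot 2 s = 6 s$)
$\sqrt{-16865 + C{\left(16,-4 \right)}} = \sqrt{-16865 + 6 \left(-4\right)} = \sqrt{-16865 - 24} = \sqrt{-16889} = i \sqrt{16889}$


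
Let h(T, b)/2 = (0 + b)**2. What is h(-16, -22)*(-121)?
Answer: -117128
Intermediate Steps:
h(T, b) = 2*b**2 (h(T, b) = 2*(0 + b)**2 = 2*b**2)
h(-16, -22)*(-121) = (2*(-22)**2)*(-121) = (2*484)*(-121) = 968*(-121) = -117128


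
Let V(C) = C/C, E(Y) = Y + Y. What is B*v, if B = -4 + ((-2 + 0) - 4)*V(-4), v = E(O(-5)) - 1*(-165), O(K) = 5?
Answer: -1750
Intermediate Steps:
E(Y) = 2*Y
V(C) = 1
v = 175 (v = 2*5 - 1*(-165) = 10 + 165 = 175)
B = -10 (B = -4 + ((-2 + 0) - 4)*1 = -4 + (-2 - 4)*1 = -4 - 6*1 = -4 - 6 = -10)
B*v = -10*175 = -1750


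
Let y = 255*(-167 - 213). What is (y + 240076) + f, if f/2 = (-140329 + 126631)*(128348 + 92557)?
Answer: -6051770204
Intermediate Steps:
y = -96900 (y = 255*(-380) = -96900)
f = -6051913380 (f = 2*((-140329 + 126631)*(128348 + 92557)) = 2*(-13698*220905) = 2*(-3025956690) = -6051913380)
(y + 240076) + f = (-96900 + 240076) - 6051913380 = 143176 - 6051913380 = -6051770204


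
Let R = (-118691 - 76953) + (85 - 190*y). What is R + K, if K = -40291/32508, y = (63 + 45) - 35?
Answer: -158329261/756 ≈ -2.0943e+5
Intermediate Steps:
y = 73 (y = 108 - 35 = 73)
K = -937/756 (K = -40291*1/32508 = -937/756 ≈ -1.2394)
R = -209429 (R = (-118691 - 76953) + (85 - 190*73) = -195644 + (85 - 13870) = -195644 - 13785 = -209429)
R + K = -209429 - 937/756 = -158329261/756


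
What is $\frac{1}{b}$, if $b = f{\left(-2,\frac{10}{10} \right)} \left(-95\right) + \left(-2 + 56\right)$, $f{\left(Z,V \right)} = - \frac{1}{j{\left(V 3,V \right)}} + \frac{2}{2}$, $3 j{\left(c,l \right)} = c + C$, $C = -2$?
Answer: $\frac{1}{244} \approx 0.0040984$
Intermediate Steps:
$j{\left(c,l \right)} = - \frac{2}{3} + \frac{c}{3}$ ($j{\left(c,l \right)} = \frac{c - 2}{3} = \frac{-2 + c}{3} = - \frac{2}{3} + \frac{c}{3}$)
$f{\left(Z,V \right)} = 1 - \frac{1}{- \frac{2}{3} + V}$ ($f{\left(Z,V \right)} = - \frac{1}{- \frac{2}{3} + \frac{V 3}{3}} + \frac{2}{2} = - \frac{1}{- \frac{2}{3} + \frac{3 V}{3}} + 2 \cdot \frac{1}{2} = - \frac{1}{- \frac{2}{3} + V} + 1 = 1 - \frac{1}{- \frac{2}{3} + V}$)
$b = 244$ ($b = \frac{-5 + 3 \cdot \frac{10}{10}}{-2 + 3 \cdot \frac{10}{10}} \left(-95\right) + \left(-2 + 56\right) = \frac{-5 + 3 \cdot 10 \cdot \frac{1}{10}}{-2 + 3 \cdot 10 \cdot \frac{1}{10}} \left(-95\right) + 54 = \frac{-5 + 3 \cdot 1}{-2 + 3 \cdot 1} \left(-95\right) + 54 = \frac{-5 + 3}{-2 + 3} \left(-95\right) + 54 = 1^{-1} \left(-2\right) \left(-95\right) + 54 = 1 \left(-2\right) \left(-95\right) + 54 = \left(-2\right) \left(-95\right) + 54 = 190 + 54 = 244$)
$\frac{1}{b} = \frac{1}{244}$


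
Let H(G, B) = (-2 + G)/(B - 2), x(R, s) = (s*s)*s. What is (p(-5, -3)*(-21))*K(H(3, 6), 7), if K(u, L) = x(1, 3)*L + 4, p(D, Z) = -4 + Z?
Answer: 28371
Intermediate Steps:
x(R, s) = s**3 (x(R, s) = s**2*s = s**3)
H(G, B) = (-2 + G)/(-2 + B)
K(u, L) = 4 + 27*L (K(u, L) = 3**3*L + 4 = 27*L + 4 = 4 + 27*L)
(p(-5, -3)*(-21))*K(H(3, 6), 7) = ((-4 - 3)*(-21))*(4 + 27*7) = (-7*(-21))*(4 + 189) = 147*193 = 28371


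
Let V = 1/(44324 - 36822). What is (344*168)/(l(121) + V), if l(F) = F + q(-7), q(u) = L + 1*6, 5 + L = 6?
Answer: 433555584/960257 ≈ 451.50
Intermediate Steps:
L = 1 (L = -5 + 6 = 1)
V = 1/7502 ≈ 0.00013330
q(u) = 7 (q(u) = 1 + 1*6 = 1 + 6 = 7)
l(F) = 7 + F (l(F) = F + 7 = 7 + F)
(344*168)/(l(121) + V) = (344*168)/((7 + 121) + 1/7502) = 57792/(128 + 1/7502) = 57792/(960257/7502) = 57792*(7502/960257) = 433555584/960257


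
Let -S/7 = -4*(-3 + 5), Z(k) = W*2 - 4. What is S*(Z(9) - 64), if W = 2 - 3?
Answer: -3920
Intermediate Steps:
W = -1
Z(k) = -6 (Z(k) = -1*2 - 4 = -2 - 4 = -6)
S = 56 (S = -(-28)*(-3 + 5) = -(-28)*2 = -7*(-8) = 56)
S*(Z(9) - 64) = 56*(-6 - 64) = 56*(-70) = -3920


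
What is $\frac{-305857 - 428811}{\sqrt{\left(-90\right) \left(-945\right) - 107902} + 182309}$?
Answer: $- \frac{133936588412}{33236594333} + \frac{1469336 i \sqrt{5713}}{33236594333} \approx -4.0298 + 0.0033415 i$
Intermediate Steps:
$\frac{-305857 - 428811}{\sqrt{\left(-90\right) \left(-945\right) - 107902} + 182309} = - \frac{734668}{\sqrt{85050 - 107902} + 182309} = - \frac{734668}{\sqrt{-22852} + 182309} = - \frac{734668}{2 i \sqrt{5713} + 182309} = - \frac{734668}{182309 + 2 i \sqrt{5713}}$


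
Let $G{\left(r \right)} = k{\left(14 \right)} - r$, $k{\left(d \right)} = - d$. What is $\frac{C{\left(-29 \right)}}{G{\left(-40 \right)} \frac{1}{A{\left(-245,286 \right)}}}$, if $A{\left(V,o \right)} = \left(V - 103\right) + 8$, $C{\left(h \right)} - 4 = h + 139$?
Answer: $- \frac{19380}{13} \approx -1490.8$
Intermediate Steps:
$C{\left(h \right)} = 143 + h$ ($C{\left(h \right)} = 4 + \left(h + 139\right) = 4 + \left(139 + h\right) = 143 + h$)
$G{\left(r \right)} = -14 - r$ ($G{\left(r \right)} = \left(-1\right) 14 - r = -14 - r$)
$A{\left(V,o \right)} = -95 + V$ ($A{\left(V,o \right)} = \left(-103 + V\right) + 8 = -95 + V$)
$\frac{C{\left(-29 \right)}}{G{\left(-40 \right)} \frac{1}{A{\left(-245,286 \right)}}} = \frac{143 - 29}{\left(-14 - -40\right) \frac{1}{-95 - 245}} = \frac{114}{\left(-14 + 40\right) \frac{1}{-340}} = \frac{114}{26 \left(- \frac{1}{340}\right)} = \frac{114}{- \frac{13}{170}} = 114 \left(- \frac{170}{13}\right) = - \frac{19380}{13}$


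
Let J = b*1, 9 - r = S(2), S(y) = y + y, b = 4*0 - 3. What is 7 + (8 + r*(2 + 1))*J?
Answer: -62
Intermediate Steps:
b = -3 (b = 0 - 3 = -3)
S(y) = 2*y
r = 5 (r = 9 - 2*2 = 9 - 1*4 = 9 - 4 = 5)
J = -3 (J = -3*1 = -3)
7 + (8 + r*(2 + 1))*J = 7 + (8 + 5*(2 + 1))*(-3) = 7 + (8 + 5*3)*(-3) = 7 + (8 + 15)*(-3) = 7 + 23*(-3) = 7 - 69 = -62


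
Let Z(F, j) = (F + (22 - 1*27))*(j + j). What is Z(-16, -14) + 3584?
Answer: 4172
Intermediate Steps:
Z(F, j) = 2*j*(-5 + F) (Z(F, j) = (F + (22 - 27))*(2*j) = (F - 5)*(2*j) = (-5 + F)*(2*j) = 2*j*(-5 + F))
Z(-16, -14) + 3584 = 2*(-14)*(-5 - 16) + 3584 = 2*(-14)*(-21) + 3584 = 588 + 3584 = 4172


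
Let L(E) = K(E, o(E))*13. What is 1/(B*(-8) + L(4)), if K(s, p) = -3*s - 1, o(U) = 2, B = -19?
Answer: -1/17 ≈ -0.058824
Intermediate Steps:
K(s, p) = -1 - 3*s
L(E) = -13 - 39*E (L(E) = (-1 - 3*E)*13 = -13 - 39*E)
1/(B*(-8) + L(4)) = 1/(-19*(-8) + (-13 - 39*4)) = 1/(152 + (-13 - 156)) = 1/(152 - 169) = 1/(-17) = -1/17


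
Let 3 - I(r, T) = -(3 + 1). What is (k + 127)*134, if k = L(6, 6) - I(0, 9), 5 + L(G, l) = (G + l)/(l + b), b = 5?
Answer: 171118/11 ≈ 15556.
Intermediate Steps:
L(G, l) = -5 + (G + l)/(5 + l) (L(G, l) = -5 + (G + l)/(l + 5) = -5 + (G + l)/(5 + l))
I(r, T) = 7 (I(r, T) = 3 - (-1)*(3 + 1) = 3 - (-1)*4 = 3 - 1*(-4) = 3 + 4 = 7)
k = -120/11 (k = (-25 + 6 - 4*6)/(5 + 6) - 1*7 = (-25 + 6 - 24)/11 - 7 = (1/11)*(-43) - 7 = -43/11 - 7 = -120/11 ≈ -10.909)
(k + 127)*134 = (-120/11 + 127)*134 = (1277/11)*134 = 171118/11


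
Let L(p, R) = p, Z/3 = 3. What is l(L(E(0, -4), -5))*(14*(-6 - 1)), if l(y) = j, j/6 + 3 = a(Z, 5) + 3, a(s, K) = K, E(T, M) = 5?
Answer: -2940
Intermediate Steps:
Z = 9 (Z = 3*3 = 9)
j = 30 (j = -18 + 6*(5 + 3) = -18 + 6*8 = -18 + 48 = 30)
l(y) = 30
l(L(E(0, -4), -5))*(14*(-6 - 1)) = 30*(14*(-6 - 1)) = 30*(14*(-7)) = 30*(-98) = -2940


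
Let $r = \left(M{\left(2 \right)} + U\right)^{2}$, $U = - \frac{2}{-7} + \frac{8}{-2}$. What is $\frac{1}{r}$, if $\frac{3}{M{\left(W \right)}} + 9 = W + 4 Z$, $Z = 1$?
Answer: $\frac{49}{1089} \approx 0.044995$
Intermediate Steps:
$M{\left(W \right)} = \frac{3}{-5 + W}$ ($M{\left(W \right)} = \frac{3}{-9 + \left(W + 4 \cdot 1\right)} = \frac{3}{-9 + \left(W + 4\right)} = \frac{3}{-9 + \left(4 + W\right)} = \frac{3}{-5 + W}$)
$U = - \frac{26}{7}$ ($U = \left(-2\right) \left(- \frac{1}{7}\right) + 8 \left(- \frac{1}{2}\right) = \frac{2}{7} - 4 = - \frac{26}{7} \approx -3.7143$)
$r = \frac{1089}{49}$ ($r = \left(\frac{3}{-5 + 2} - \frac{26}{7}\right)^{2} = \left(\frac{3}{-3} - \frac{26}{7}\right)^{2} = \left(3 \left(- \frac{1}{3}\right) - \frac{26}{7}\right)^{2} = \left(-1 - \frac{26}{7}\right)^{2} = \left(- \frac{33}{7}\right)^{2} = \frac{1089}{49} \approx 22.224$)
$\frac{1}{r} = \frac{1}{\frac{1089}{49}} = \frac{49}{1089}$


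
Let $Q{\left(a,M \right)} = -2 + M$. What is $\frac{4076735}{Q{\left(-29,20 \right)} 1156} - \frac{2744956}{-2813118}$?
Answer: $\frac{1920908942363}{9755893224} \approx 196.9$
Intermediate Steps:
$\frac{4076735}{Q{\left(-29,20 \right)} 1156} - \frac{2744956}{-2813118} = \frac{4076735}{\left(-2 + 20\right) 1156} - \frac{2744956}{-2813118} = \frac{4076735}{18 \cdot 1156} - - \frac{1372478}{1406559} = \frac{4076735}{20808} + \frac{1372478}{1406559} = \frac{1920908942363}{9755893224}$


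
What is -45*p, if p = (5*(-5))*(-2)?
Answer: -2250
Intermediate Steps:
p = 50 (p = -25*(-2) = 50)
-45*p = -45*50 = -2250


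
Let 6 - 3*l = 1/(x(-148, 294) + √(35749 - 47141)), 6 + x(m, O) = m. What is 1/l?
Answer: 632406/1265737 - 24*I*√178/1265737 ≈ 0.49963 - 0.00025298*I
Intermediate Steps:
x(m, O) = -6 + m
l = 2 - 1/(3*(-154 + 8*I*√178)) (l = 2 - 1/(3*((-6 - 148) + √(35749 - 47141))) = 2 - 1/(3*(-154 + √(-11392))) = 2 - 1/(3*(-154 + 8*I*√178)) ≈ 2.0015 + 0.0010134*I)
1/l = 1/(105401/52662 + 2*I*√178/26331)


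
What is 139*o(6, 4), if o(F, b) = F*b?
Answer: 3336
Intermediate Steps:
139*o(6, 4) = 139*(6*4) = 139*24 = 3336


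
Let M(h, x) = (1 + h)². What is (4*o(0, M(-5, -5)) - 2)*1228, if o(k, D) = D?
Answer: 76136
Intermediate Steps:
(4*o(0, M(-5, -5)) - 2)*1228 = (4*(1 - 5)² - 2)*1228 = (4*(-4)² - 2)*1228 = (4*16 - 2)*1228 = (64 - 2)*1228 = 62*1228 = 76136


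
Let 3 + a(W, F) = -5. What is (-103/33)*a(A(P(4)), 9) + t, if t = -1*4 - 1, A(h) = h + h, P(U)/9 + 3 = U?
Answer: 659/33 ≈ 19.970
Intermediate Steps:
P(U) = -27 + 9*U
A(h) = 2*h
a(W, F) = -8 (a(W, F) = -3 - 5 = -8)
t = -5 (t = -4 - 1 = -5)
(-103/33)*a(A(P(4)), 9) + t = -103/33*(-8) - 5 = 824/33 - 5 = 659/33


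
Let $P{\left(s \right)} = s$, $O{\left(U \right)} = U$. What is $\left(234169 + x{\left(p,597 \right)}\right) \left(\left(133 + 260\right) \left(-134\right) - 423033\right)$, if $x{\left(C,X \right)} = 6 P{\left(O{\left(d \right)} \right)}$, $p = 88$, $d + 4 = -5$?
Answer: $-111367334925$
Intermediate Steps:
$d = -9$ ($d = -4 - 5 = -9$)
$x{\left(C,X \right)} = -54$ ($x{\left(C,X \right)} = 6 \left(-9\right) = -54$)
$\left(234169 + x{\left(p,597 \right)}\right) \left(\left(133 + 260\right) \left(-134\right) - 423033\right) = \left(234169 - 54\right) \left(\left(133 + 260\right) \left(-134\right) - 423033\right) = 234115 \left(393 \left(-134\right) - 423033\right) = 234115 \left(-52662 - 423033\right) = 234115 \left(-475695\right) = -111367334925$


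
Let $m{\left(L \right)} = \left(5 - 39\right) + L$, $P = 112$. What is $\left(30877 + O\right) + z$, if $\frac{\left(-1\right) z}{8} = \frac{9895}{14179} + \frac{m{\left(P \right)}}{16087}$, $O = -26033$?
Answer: $\frac{1103622348996}{228097573} \approx 4838.4$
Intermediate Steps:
$m{\left(L \right)} = -34 + L$
$z = - \frac{1282294616}{228097573}$ ($z = - 8 \left(\frac{9895}{14179} + \frac{-34 + 112}{16087}\right) = - 8 \left(9895 \cdot \frac{1}{14179} + 78 \cdot \frac{1}{16087}\right) = - 8 \left(\frac{9895}{14179} + \frac{78}{16087}\right) = \left(-8\right) \frac{160286827}{228097573} = - \frac{1282294616}{228097573} \approx -5.6217$)
$\left(30877 + O\right) + z = \left(30877 - 26033\right) - \frac{1282294616}{228097573} = 4844 - \frac{1282294616}{228097573} = \frac{1103622348996}{228097573}$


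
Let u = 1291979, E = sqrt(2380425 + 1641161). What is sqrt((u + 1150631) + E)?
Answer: sqrt(2442610 + sqrt(4021586)) ≈ 1563.5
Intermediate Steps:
E = sqrt(4021586) ≈ 2005.4
sqrt((u + 1150631) + E) = sqrt((1291979 + 1150631) + sqrt(4021586)) = sqrt(2442610 + sqrt(4021586))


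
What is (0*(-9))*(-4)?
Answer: 0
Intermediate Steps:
(0*(-9))*(-4) = 0*(-4) = 0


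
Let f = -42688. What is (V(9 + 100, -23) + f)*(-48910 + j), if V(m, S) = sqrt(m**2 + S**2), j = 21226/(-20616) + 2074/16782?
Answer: 5016457597849936/2402623 - 470057870863*sqrt(12410)/9610492 ≈ 2.0825e+9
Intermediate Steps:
j = -8707143/9610492 (j = 21226*(-1/20616) + 2074*(1/16782) = -10613/10308 + 1037/8391 = -8707143/9610492 ≈ -0.90600)
V(m, S) = sqrt(S**2 + m**2)
(V(9 + 100, -23) + f)*(-48910 + j) = (sqrt((-23)**2 + (9 + 100)**2) - 42688)*(-48910 - 8707143/9610492) = (sqrt(529 + 109**2) - 42688)*(-470057870863/9610492) = (sqrt(529 + 11881) - 42688)*(-470057870863/9610492) = (sqrt(12410) - 42688)*(-470057870863/9610492) = (-42688 + sqrt(12410))*(-470057870863/9610492) = 5016457597849936/2402623 - 470057870863*sqrt(12410)/9610492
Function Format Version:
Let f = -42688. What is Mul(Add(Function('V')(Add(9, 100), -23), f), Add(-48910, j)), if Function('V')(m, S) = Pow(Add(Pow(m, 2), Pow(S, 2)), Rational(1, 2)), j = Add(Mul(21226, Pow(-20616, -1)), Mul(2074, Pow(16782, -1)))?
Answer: Add(Rational(5016457597849936, 2402623), Mul(Rational(-470057870863, 9610492), Pow(12410, Rational(1, 2)))) ≈ 2.0825e+9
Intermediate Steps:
j = Rational(-8707143, 9610492) (j = Add(Mul(21226, Rational(-1, 20616)), Mul(2074, Rational(1, 16782))) = Add(Rational(-10613, 10308), Rational(1037, 8391)) = Rational(-8707143, 9610492) ≈ -0.90600)
Function('V')(m, S) = Pow(Add(Pow(S, 2), Pow(m, 2)), Rational(1, 2))
Mul(Add(Function('V')(Add(9, 100), -23), f), Add(-48910, j)) = Mul(Add(Pow(Add(Pow(-23, 2), Pow(Add(9, 100), 2)), Rational(1, 2)), -42688), Add(-48910, Rational(-8707143, 9610492))) = Mul(Add(Pow(Add(529, Pow(109, 2)), Rational(1, 2)), -42688), Rational(-470057870863, 9610492)) = Mul(Add(Pow(Add(529, 11881), Rational(1, 2)), -42688), Rational(-470057870863, 9610492)) = Mul(Add(Pow(12410, Rational(1, 2)), -42688), Rational(-470057870863, 9610492)) = Mul(Add(-42688, Pow(12410, Rational(1, 2))), Rational(-470057870863, 9610492)) = Add(Rational(5016457597849936, 2402623), Mul(Rational(-470057870863, 9610492), Pow(12410, Rational(1, 2))))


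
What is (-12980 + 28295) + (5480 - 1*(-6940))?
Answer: 27735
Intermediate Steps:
(-12980 + 28295) + (5480 - 1*(-6940)) = 15315 + (5480 + 6940) = 15315 + 12420 = 27735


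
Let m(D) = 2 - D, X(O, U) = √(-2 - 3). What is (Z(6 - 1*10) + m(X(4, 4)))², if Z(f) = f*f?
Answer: (18 - I*√5)² ≈ 319.0 - 80.498*I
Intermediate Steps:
Z(f) = f²
X(O, U) = I*√5 (X(O, U) = √(-5) = I*√5)
(Z(6 - 1*10) + m(X(4, 4)))² = ((6 - 1*10)² + (2 - I*√5))² = ((6 - 10)² + (2 - I*√5))² = ((-4)² + (2 - I*√5))² = (16 + (2 - I*√5))² = (18 - I*√5)²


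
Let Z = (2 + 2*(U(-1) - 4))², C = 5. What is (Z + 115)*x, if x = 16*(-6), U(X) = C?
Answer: -12576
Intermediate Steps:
U(X) = 5
x = -96
Z = 16 (Z = (2 + 2*(5 - 4))² = (2 + 2*1)² = (2 + 2)² = 4² = 16)
(Z + 115)*x = (16 + 115)*(-96) = 131*(-96) = -12576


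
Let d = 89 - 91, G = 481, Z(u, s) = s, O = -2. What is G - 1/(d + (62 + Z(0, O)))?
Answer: 27897/58 ≈ 480.98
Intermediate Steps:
d = -2
G - 1/(d + (62 + Z(0, O))) = 481 - 1/(-2 + (62 - 2)) = 481 - 1/(-2 + 60) = 481 - 1/58 = 27897/58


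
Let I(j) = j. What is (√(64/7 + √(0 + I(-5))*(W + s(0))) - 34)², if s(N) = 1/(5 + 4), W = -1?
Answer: 4*(357 - √14*√(72 - 7*I*√5))²/441 ≈ 958.33 + 20.233*I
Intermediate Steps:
s(N) = ⅑ (s(N) = 1/9 = ⅑)
(√(64/7 + √(0 + I(-5))*(W + s(0))) - 34)² = (√(64/7 + √(0 - 5)*(-1 + ⅑)) - 34)² = (√(64*(⅐) + √(-5)*(-8/9)) - 34)² = (√(64/7 + (I*√5)*(-8/9)) - 34)² = (√(64/7 - 8*I*√5/9) - 34)² = (-34 + √(64/7 - 8*I*√5/9))²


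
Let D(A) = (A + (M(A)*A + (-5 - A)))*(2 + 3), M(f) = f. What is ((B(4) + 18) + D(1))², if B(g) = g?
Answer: 4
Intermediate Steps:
D(A) = -25 + 5*A² (D(A) = (A + (A*A + (-5 - A)))*(2 + 3) = (A + (A² + (-5 - A)))*5 = (A + (-5 + A² - A))*5 = (-5 + A²)*5 = -25 + 5*A²)
((B(4) + 18) + D(1))² = ((4 + 18) + (-25 + 5*1²))² = (22 + (-25 + 5*1))² = (22 + (-25 + 5))² = (22 - 20)² = 2² = 4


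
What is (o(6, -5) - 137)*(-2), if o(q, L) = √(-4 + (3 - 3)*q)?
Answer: 274 - 4*I ≈ 274.0 - 4.0*I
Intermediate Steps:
o(q, L) = 2*I (o(q, L) = √(-4 + 0*q) = √(-4 + 0) = √(-4) = 2*I)
(o(6, -5) - 137)*(-2) = (2*I - 137)*(-2) = (-137 + 2*I)*(-2) = 274 - 4*I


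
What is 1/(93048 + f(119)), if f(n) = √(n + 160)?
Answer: 31016/2885976675 - √31/2885976675 ≈ 1.0745e-5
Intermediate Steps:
f(n) = √(160 + n)
1/(93048 + f(119)) = 1/(93048 + √(160 + 119)) = 1/(93048 + √279) = 1/(93048 + 3*√31)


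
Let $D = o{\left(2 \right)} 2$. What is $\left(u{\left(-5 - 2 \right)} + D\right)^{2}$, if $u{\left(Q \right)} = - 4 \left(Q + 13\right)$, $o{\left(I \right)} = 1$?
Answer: $484$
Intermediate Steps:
$u{\left(Q \right)} = -52 - 4 Q$ ($u{\left(Q \right)} = - 4 \left(13 + Q\right) = -52 - 4 Q$)
$D = 2$ ($D = 1 \cdot 2 = 2$)
$\left(u{\left(-5 - 2 \right)} + D\right)^{2} = \left(\left(-52 - 4 \left(-5 - 2\right)\right) + 2\right)^{2} = \left(\left(-52 - -28\right) + 2\right)^{2} = \left(\left(-52 + 28\right) + 2\right)^{2} = \left(-24 + 2\right)^{2} = \left(-22\right)^{2} = 484$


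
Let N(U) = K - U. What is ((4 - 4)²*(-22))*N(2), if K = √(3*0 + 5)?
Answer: 0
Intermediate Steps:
K = √5 (K = √(0 + 5) = √5 ≈ 2.2361)
N(U) = √5 - U
((4 - 4)²*(-22))*N(2) = ((4 - 4)²*(-22))*(√5 - 1*2) = (0²*(-22))*(√5 - 2) = (0*(-22))*(-2 + √5) = 0*(-2 + √5) = 0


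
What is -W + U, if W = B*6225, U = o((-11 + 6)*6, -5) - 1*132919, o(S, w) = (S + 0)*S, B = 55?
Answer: -474394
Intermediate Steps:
o(S, w) = S² (o(S, w) = S*S = S²)
U = -132019 (U = ((-11 + 6)*6)² - 1*132919 = (-5*6)² - 132919 = (-30)² - 132919 = 900 - 132919 = -132019)
W = 342375 (W = 55*6225 = 342375)
-W + U = -1*342375 - 132019 = -342375 - 132019 = -474394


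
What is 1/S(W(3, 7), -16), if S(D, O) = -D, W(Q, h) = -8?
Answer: ⅛ ≈ 0.12500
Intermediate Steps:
1/S(W(3, 7), -16) = 1/(-1*(-8)) = 1/8 = ⅛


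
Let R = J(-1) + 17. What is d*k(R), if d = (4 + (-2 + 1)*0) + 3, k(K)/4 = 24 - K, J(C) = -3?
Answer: 280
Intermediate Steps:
R = 14 (R = -3 + 17 = 14)
k(K) = 96 - 4*K (k(K) = 4*(24 - K) = 96 - 4*K)
d = 7 (d = (4 - 1*0) + 3 = (4 + 0) + 3 = 4 + 3 = 7)
d*k(R) = 7*(96 - 4*14) = 7*(96 - 56) = 7*40 = 280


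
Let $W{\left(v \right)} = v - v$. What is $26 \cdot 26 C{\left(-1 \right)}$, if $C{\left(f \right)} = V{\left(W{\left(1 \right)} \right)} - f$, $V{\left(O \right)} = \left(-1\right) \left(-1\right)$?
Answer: $1352$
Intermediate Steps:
$W{\left(v \right)} = 0$
$V{\left(O \right)} = 1$
$C{\left(f \right)} = 1 - f$
$26 \cdot 26 C{\left(-1 \right)} = 26 \cdot 26 \left(1 - -1\right) = 676 \left(1 + 1\right) = 676 \cdot 2 = 1352$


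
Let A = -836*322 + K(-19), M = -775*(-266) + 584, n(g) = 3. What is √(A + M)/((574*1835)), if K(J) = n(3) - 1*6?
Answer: I*√62461/1053290 ≈ 0.00023728*I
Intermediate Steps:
K(J) = -3 (K(J) = 3 - 1*6 = 3 - 6 = -3)
M = 206734 (M = 206150 + 584 = 206734)
A = -269195 (A = -836*322 - 3 = -269192 - 3 = -269195)
√(A + M)/((574*1835)) = √(-269195 + 206734)/((574*1835)) = √(-62461)/1053290 = (I*√62461)*(1/1053290) = I*√62461/1053290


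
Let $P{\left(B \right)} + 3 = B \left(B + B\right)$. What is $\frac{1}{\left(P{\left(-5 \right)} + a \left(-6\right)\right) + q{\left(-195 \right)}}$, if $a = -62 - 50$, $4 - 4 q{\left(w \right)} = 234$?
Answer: $\frac{2}{1323} \approx 0.0015117$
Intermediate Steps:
$q{\left(w \right)} = - \frac{115}{2}$ ($q{\left(w \right)} = 1 - \frac{117}{2} = - \frac{115}{2}$)
$P{\left(B \right)} = -3 + 2 B^{2}$ ($P{\left(B \right)} = -3 + B \left(B + B\right) = -3 + B 2 B = -3 + 2 B^{2}$)
$a = -112$
$\frac{1}{\left(P{\left(-5 \right)} + a \left(-6\right)\right) + q{\left(-195 \right)}} = \frac{1}{\left(\left(-3 + 2 \left(-5\right)^{2}\right) - -672\right) - \frac{115}{2}} = \frac{1}{\left(\left(-3 + 2 \cdot 25\right) + 672\right) - \frac{115}{2}} = \frac{1}{\left(\left(-3 + 50\right) + 672\right) - \frac{115}{2}} = \frac{1}{\left(47 + 672\right) - \frac{115}{2}} = \frac{1}{719 - \frac{115}{2}} = \frac{1}{\frac{1323}{2}} = \frac{2}{1323}$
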